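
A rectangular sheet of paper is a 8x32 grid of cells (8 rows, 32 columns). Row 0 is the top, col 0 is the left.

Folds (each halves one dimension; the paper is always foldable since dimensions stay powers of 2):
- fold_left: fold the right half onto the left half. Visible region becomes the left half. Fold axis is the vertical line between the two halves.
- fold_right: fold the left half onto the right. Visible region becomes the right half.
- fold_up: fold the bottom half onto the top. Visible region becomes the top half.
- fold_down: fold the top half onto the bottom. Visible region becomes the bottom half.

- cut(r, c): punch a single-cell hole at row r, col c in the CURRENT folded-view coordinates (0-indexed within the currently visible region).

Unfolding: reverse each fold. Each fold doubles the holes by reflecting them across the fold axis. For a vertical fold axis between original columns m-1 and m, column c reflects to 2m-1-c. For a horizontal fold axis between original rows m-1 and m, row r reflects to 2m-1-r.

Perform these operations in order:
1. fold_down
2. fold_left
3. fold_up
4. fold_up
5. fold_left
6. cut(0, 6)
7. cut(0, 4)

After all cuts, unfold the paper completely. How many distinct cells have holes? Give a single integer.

Op 1 fold_down: fold axis h@4; visible region now rows[4,8) x cols[0,32) = 4x32
Op 2 fold_left: fold axis v@16; visible region now rows[4,8) x cols[0,16) = 4x16
Op 3 fold_up: fold axis h@6; visible region now rows[4,6) x cols[0,16) = 2x16
Op 4 fold_up: fold axis h@5; visible region now rows[4,5) x cols[0,16) = 1x16
Op 5 fold_left: fold axis v@8; visible region now rows[4,5) x cols[0,8) = 1x8
Op 6 cut(0, 6): punch at orig (4,6); cuts so far [(4, 6)]; region rows[4,5) x cols[0,8) = 1x8
Op 7 cut(0, 4): punch at orig (4,4); cuts so far [(4, 4), (4, 6)]; region rows[4,5) x cols[0,8) = 1x8
Unfold 1 (reflect across v@8): 4 holes -> [(4, 4), (4, 6), (4, 9), (4, 11)]
Unfold 2 (reflect across h@5): 8 holes -> [(4, 4), (4, 6), (4, 9), (4, 11), (5, 4), (5, 6), (5, 9), (5, 11)]
Unfold 3 (reflect across h@6): 16 holes -> [(4, 4), (4, 6), (4, 9), (4, 11), (5, 4), (5, 6), (5, 9), (5, 11), (6, 4), (6, 6), (6, 9), (6, 11), (7, 4), (7, 6), (7, 9), (7, 11)]
Unfold 4 (reflect across v@16): 32 holes -> [(4, 4), (4, 6), (4, 9), (4, 11), (4, 20), (4, 22), (4, 25), (4, 27), (5, 4), (5, 6), (5, 9), (5, 11), (5, 20), (5, 22), (5, 25), (5, 27), (6, 4), (6, 6), (6, 9), (6, 11), (6, 20), (6, 22), (6, 25), (6, 27), (7, 4), (7, 6), (7, 9), (7, 11), (7, 20), (7, 22), (7, 25), (7, 27)]
Unfold 5 (reflect across h@4): 64 holes -> [(0, 4), (0, 6), (0, 9), (0, 11), (0, 20), (0, 22), (0, 25), (0, 27), (1, 4), (1, 6), (1, 9), (1, 11), (1, 20), (1, 22), (1, 25), (1, 27), (2, 4), (2, 6), (2, 9), (2, 11), (2, 20), (2, 22), (2, 25), (2, 27), (3, 4), (3, 6), (3, 9), (3, 11), (3, 20), (3, 22), (3, 25), (3, 27), (4, 4), (4, 6), (4, 9), (4, 11), (4, 20), (4, 22), (4, 25), (4, 27), (5, 4), (5, 6), (5, 9), (5, 11), (5, 20), (5, 22), (5, 25), (5, 27), (6, 4), (6, 6), (6, 9), (6, 11), (6, 20), (6, 22), (6, 25), (6, 27), (7, 4), (7, 6), (7, 9), (7, 11), (7, 20), (7, 22), (7, 25), (7, 27)]

Answer: 64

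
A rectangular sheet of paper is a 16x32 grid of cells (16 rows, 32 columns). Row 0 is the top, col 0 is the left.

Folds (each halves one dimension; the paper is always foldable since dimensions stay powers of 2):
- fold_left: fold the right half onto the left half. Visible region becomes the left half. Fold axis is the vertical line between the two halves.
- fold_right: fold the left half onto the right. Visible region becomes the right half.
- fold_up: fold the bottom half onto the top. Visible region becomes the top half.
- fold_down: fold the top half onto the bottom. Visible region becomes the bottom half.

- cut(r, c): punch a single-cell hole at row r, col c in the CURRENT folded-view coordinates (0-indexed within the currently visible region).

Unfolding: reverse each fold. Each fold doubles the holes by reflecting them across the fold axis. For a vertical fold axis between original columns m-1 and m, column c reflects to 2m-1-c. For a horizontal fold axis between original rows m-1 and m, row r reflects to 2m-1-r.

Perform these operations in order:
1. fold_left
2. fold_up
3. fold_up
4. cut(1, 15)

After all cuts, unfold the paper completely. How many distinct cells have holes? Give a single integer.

Op 1 fold_left: fold axis v@16; visible region now rows[0,16) x cols[0,16) = 16x16
Op 2 fold_up: fold axis h@8; visible region now rows[0,8) x cols[0,16) = 8x16
Op 3 fold_up: fold axis h@4; visible region now rows[0,4) x cols[0,16) = 4x16
Op 4 cut(1, 15): punch at orig (1,15); cuts so far [(1, 15)]; region rows[0,4) x cols[0,16) = 4x16
Unfold 1 (reflect across h@4): 2 holes -> [(1, 15), (6, 15)]
Unfold 2 (reflect across h@8): 4 holes -> [(1, 15), (6, 15), (9, 15), (14, 15)]
Unfold 3 (reflect across v@16): 8 holes -> [(1, 15), (1, 16), (6, 15), (6, 16), (9, 15), (9, 16), (14, 15), (14, 16)]

Answer: 8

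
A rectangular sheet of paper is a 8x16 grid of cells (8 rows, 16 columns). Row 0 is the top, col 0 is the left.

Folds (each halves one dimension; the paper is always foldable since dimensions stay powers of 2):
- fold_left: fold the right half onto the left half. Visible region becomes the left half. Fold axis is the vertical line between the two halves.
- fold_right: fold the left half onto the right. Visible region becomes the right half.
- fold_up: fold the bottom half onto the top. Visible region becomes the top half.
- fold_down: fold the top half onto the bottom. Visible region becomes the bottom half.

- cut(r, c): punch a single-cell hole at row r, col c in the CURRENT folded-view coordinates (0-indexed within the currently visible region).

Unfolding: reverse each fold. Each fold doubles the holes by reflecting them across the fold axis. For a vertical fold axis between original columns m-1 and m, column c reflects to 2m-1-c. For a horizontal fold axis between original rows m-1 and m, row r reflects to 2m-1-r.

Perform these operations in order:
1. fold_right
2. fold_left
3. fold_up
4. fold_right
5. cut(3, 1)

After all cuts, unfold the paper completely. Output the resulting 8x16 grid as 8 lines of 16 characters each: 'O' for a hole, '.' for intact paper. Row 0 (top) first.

Answer: ................
................
................
O..OO..OO..OO..O
O..OO..OO..OO..O
................
................
................

Derivation:
Op 1 fold_right: fold axis v@8; visible region now rows[0,8) x cols[8,16) = 8x8
Op 2 fold_left: fold axis v@12; visible region now rows[0,8) x cols[8,12) = 8x4
Op 3 fold_up: fold axis h@4; visible region now rows[0,4) x cols[8,12) = 4x4
Op 4 fold_right: fold axis v@10; visible region now rows[0,4) x cols[10,12) = 4x2
Op 5 cut(3, 1): punch at orig (3,11); cuts so far [(3, 11)]; region rows[0,4) x cols[10,12) = 4x2
Unfold 1 (reflect across v@10): 2 holes -> [(3, 8), (3, 11)]
Unfold 2 (reflect across h@4): 4 holes -> [(3, 8), (3, 11), (4, 8), (4, 11)]
Unfold 3 (reflect across v@12): 8 holes -> [(3, 8), (3, 11), (3, 12), (3, 15), (4, 8), (4, 11), (4, 12), (4, 15)]
Unfold 4 (reflect across v@8): 16 holes -> [(3, 0), (3, 3), (3, 4), (3, 7), (3, 8), (3, 11), (3, 12), (3, 15), (4, 0), (4, 3), (4, 4), (4, 7), (4, 8), (4, 11), (4, 12), (4, 15)]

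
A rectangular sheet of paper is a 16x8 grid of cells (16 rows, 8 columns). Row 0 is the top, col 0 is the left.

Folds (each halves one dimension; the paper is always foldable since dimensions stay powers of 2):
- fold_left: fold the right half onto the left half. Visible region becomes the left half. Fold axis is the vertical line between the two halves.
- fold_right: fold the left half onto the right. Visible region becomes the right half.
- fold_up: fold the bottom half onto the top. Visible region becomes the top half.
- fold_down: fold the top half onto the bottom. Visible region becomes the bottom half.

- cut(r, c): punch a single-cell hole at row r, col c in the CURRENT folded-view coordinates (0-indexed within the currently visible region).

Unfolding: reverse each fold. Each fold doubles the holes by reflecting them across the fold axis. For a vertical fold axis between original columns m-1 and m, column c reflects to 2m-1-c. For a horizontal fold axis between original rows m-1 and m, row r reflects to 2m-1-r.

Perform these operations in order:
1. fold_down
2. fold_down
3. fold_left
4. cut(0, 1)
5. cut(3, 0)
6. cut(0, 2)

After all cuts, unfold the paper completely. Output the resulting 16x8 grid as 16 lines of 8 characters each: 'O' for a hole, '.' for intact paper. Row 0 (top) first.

Op 1 fold_down: fold axis h@8; visible region now rows[8,16) x cols[0,8) = 8x8
Op 2 fold_down: fold axis h@12; visible region now rows[12,16) x cols[0,8) = 4x8
Op 3 fold_left: fold axis v@4; visible region now rows[12,16) x cols[0,4) = 4x4
Op 4 cut(0, 1): punch at orig (12,1); cuts so far [(12, 1)]; region rows[12,16) x cols[0,4) = 4x4
Op 5 cut(3, 0): punch at orig (15,0); cuts so far [(12, 1), (15, 0)]; region rows[12,16) x cols[0,4) = 4x4
Op 6 cut(0, 2): punch at orig (12,2); cuts so far [(12, 1), (12, 2), (15, 0)]; region rows[12,16) x cols[0,4) = 4x4
Unfold 1 (reflect across v@4): 6 holes -> [(12, 1), (12, 2), (12, 5), (12, 6), (15, 0), (15, 7)]
Unfold 2 (reflect across h@12): 12 holes -> [(8, 0), (8, 7), (11, 1), (11, 2), (11, 5), (11, 6), (12, 1), (12, 2), (12, 5), (12, 6), (15, 0), (15, 7)]
Unfold 3 (reflect across h@8): 24 holes -> [(0, 0), (0, 7), (3, 1), (3, 2), (3, 5), (3, 6), (4, 1), (4, 2), (4, 5), (4, 6), (7, 0), (7, 7), (8, 0), (8, 7), (11, 1), (11, 2), (11, 5), (11, 6), (12, 1), (12, 2), (12, 5), (12, 6), (15, 0), (15, 7)]

Answer: O......O
........
........
.OO..OO.
.OO..OO.
........
........
O......O
O......O
........
........
.OO..OO.
.OO..OO.
........
........
O......O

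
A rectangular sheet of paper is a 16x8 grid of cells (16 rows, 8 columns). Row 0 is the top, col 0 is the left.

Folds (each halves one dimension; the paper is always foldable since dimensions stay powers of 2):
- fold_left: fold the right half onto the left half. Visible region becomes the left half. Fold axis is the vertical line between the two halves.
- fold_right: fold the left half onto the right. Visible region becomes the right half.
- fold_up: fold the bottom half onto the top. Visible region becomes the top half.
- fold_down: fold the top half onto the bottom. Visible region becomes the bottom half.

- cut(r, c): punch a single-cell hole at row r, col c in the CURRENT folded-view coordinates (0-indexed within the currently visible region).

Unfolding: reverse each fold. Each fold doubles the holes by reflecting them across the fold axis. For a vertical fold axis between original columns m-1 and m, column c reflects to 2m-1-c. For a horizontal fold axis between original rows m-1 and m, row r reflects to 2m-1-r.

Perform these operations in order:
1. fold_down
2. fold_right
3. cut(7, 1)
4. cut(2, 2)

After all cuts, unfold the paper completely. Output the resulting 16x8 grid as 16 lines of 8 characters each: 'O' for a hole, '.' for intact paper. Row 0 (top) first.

Op 1 fold_down: fold axis h@8; visible region now rows[8,16) x cols[0,8) = 8x8
Op 2 fold_right: fold axis v@4; visible region now rows[8,16) x cols[4,8) = 8x4
Op 3 cut(7, 1): punch at orig (15,5); cuts so far [(15, 5)]; region rows[8,16) x cols[4,8) = 8x4
Op 4 cut(2, 2): punch at orig (10,6); cuts so far [(10, 6), (15, 5)]; region rows[8,16) x cols[4,8) = 8x4
Unfold 1 (reflect across v@4): 4 holes -> [(10, 1), (10, 6), (15, 2), (15, 5)]
Unfold 2 (reflect across h@8): 8 holes -> [(0, 2), (0, 5), (5, 1), (5, 6), (10, 1), (10, 6), (15, 2), (15, 5)]

Answer: ..O..O..
........
........
........
........
.O....O.
........
........
........
........
.O....O.
........
........
........
........
..O..O..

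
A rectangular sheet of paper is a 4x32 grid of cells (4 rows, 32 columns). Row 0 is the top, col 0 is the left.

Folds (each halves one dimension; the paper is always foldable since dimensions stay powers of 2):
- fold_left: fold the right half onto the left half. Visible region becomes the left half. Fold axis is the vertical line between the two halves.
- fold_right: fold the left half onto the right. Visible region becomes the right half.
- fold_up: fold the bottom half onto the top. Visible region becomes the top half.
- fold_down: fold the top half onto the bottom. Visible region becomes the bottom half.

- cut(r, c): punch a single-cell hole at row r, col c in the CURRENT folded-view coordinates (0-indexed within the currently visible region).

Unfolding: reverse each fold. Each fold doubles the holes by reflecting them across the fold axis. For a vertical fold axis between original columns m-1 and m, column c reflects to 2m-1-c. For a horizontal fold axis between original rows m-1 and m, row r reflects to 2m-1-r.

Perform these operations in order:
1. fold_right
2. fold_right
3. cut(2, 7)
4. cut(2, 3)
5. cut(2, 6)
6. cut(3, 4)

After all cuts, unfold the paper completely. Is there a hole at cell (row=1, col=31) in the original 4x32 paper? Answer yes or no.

Answer: no

Derivation:
Op 1 fold_right: fold axis v@16; visible region now rows[0,4) x cols[16,32) = 4x16
Op 2 fold_right: fold axis v@24; visible region now rows[0,4) x cols[24,32) = 4x8
Op 3 cut(2, 7): punch at orig (2,31); cuts so far [(2, 31)]; region rows[0,4) x cols[24,32) = 4x8
Op 4 cut(2, 3): punch at orig (2,27); cuts so far [(2, 27), (2, 31)]; region rows[0,4) x cols[24,32) = 4x8
Op 5 cut(2, 6): punch at orig (2,30); cuts so far [(2, 27), (2, 30), (2, 31)]; region rows[0,4) x cols[24,32) = 4x8
Op 6 cut(3, 4): punch at orig (3,28); cuts so far [(2, 27), (2, 30), (2, 31), (3, 28)]; region rows[0,4) x cols[24,32) = 4x8
Unfold 1 (reflect across v@24): 8 holes -> [(2, 16), (2, 17), (2, 20), (2, 27), (2, 30), (2, 31), (3, 19), (3, 28)]
Unfold 2 (reflect across v@16): 16 holes -> [(2, 0), (2, 1), (2, 4), (2, 11), (2, 14), (2, 15), (2, 16), (2, 17), (2, 20), (2, 27), (2, 30), (2, 31), (3, 3), (3, 12), (3, 19), (3, 28)]
Holes: [(2, 0), (2, 1), (2, 4), (2, 11), (2, 14), (2, 15), (2, 16), (2, 17), (2, 20), (2, 27), (2, 30), (2, 31), (3, 3), (3, 12), (3, 19), (3, 28)]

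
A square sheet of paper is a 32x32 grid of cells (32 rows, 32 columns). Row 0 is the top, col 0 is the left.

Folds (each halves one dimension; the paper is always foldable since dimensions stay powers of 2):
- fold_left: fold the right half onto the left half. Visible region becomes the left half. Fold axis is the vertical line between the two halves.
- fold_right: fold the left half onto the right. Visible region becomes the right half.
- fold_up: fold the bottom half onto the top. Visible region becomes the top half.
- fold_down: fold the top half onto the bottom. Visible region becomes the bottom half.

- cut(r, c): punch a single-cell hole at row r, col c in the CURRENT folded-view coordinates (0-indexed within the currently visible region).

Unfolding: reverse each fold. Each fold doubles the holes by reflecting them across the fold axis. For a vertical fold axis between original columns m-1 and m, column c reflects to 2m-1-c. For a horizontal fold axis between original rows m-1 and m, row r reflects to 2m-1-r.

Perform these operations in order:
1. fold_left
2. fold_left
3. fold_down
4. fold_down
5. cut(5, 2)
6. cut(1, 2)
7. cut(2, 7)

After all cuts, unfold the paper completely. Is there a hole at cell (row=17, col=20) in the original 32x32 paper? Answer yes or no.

Answer: no

Derivation:
Op 1 fold_left: fold axis v@16; visible region now rows[0,32) x cols[0,16) = 32x16
Op 2 fold_left: fold axis v@8; visible region now rows[0,32) x cols[0,8) = 32x8
Op 3 fold_down: fold axis h@16; visible region now rows[16,32) x cols[0,8) = 16x8
Op 4 fold_down: fold axis h@24; visible region now rows[24,32) x cols[0,8) = 8x8
Op 5 cut(5, 2): punch at orig (29,2); cuts so far [(29, 2)]; region rows[24,32) x cols[0,8) = 8x8
Op 6 cut(1, 2): punch at orig (25,2); cuts so far [(25, 2), (29, 2)]; region rows[24,32) x cols[0,8) = 8x8
Op 7 cut(2, 7): punch at orig (26,7); cuts so far [(25, 2), (26, 7), (29, 2)]; region rows[24,32) x cols[0,8) = 8x8
Unfold 1 (reflect across h@24): 6 holes -> [(18, 2), (21, 7), (22, 2), (25, 2), (26, 7), (29, 2)]
Unfold 2 (reflect across h@16): 12 holes -> [(2, 2), (5, 7), (6, 2), (9, 2), (10, 7), (13, 2), (18, 2), (21, 7), (22, 2), (25, 2), (26, 7), (29, 2)]
Unfold 3 (reflect across v@8): 24 holes -> [(2, 2), (2, 13), (5, 7), (5, 8), (6, 2), (6, 13), (9, 2), (9, 13), (10, 7), (10, 8), (13, 2), (13, 13), (18, 2), (18, 13), (21, 7), (21, 8), (22, 2), (22, 13), (25, 2), (25, 13), (26, 7), (26, 8), (29, 2), (29, 13)]
Unfold 4 (reflect across v@16): 48 holes -> [(2, 2), (2, 13), (2, 18), (2, 29), (5, 7), (5, 8), (5, 23), (5, 24), (6, 2), (6, 13), (6, 18), (6, 29), (9, 2), (9, 13), (9, 18), (9, 29), (10, 7), (10, 8), (10, 23), (10, 24), (13, 2), (13, 13), (13, 18), (13, 29), (18, 2), (18, 13), (18, 18), (18, 29), (21, 7), (21, 8), (21, 23), (21, 24), (22, 2), (22, 13), (22, 18), (22, 29), (25, 2), (25, 13), (25, 18), (25, 29), (26, 7), (26, 8), (26, 23), (26, 24), (29, 2), (29, 13), (29, 18), (29, 29)]
Holes: [(2, 2), (2, 13), (2, 18), (2, 29), (5, 7), (5, 8), (5, 23), (5, 24), (6, 2), (6, 13), (6, 18), (6, 29), (9, 2), (9, 13), (9, 18), (9, 29), (10, 7), (10, 8), (10, 23), (10, 24), (13, 2), (13, 13), (13, 18), (13, 29), (18, 2), (18, 13), (18, 18), (18, 29), (21, 7), (21, 8), (21, 23), (21, 24), (22, 2), (22, 13), (22, 18), (22, 29), (25, 2), (25, 13), (25, 18), (25, 29), (26, 7), (26, 8), (26, 23), (26, 24), (29, 2), (29, 13), (29, 18), (29, 29)]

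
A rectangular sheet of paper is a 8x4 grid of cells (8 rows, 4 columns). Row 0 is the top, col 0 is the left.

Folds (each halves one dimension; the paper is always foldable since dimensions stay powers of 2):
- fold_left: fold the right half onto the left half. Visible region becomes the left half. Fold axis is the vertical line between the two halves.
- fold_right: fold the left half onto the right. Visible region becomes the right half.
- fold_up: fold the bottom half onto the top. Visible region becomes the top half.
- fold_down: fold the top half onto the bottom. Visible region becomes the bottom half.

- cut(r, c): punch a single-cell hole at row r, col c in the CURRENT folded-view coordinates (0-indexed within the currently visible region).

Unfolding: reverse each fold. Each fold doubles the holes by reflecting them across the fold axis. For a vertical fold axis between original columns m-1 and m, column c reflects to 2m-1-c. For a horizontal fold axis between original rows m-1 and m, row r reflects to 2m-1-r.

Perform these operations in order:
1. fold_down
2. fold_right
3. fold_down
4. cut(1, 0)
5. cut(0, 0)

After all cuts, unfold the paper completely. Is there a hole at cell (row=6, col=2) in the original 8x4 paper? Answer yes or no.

Op 1 fold_down: fold axis h@4; visible region now rows[4,8) x cols[0,4) = 4x4
Op 2 fold_right: fold axis v@2; visible region now rows[4,8) x cols[2,4) = 4x2
Op 3 fold_down: fold axis h@6; visible region now rows[6,8) x cols[2,4) = 2x2
Op 4 cut(1, 0): punch at orig (7,2); cuts so far [(7, 2)]; region rows[6,8) x cols[2,4) = 2x2
Op 5 cut(0, 0): punch at orig (6,2); cuts so far [(6, 2), (7, 2)]; region rows[6,8) x cols[2,4) = 2x2
Unfold 1 (reflect across h@6): 4 holes -> [(4, 2), (5, 2), (6, 2), (7, 2)]
Unfold 2 (reflect across v@2): 8 holes -> [(4, 1), (4, 2), (5, 1), (5, 2), (6, 1), (6, 2), (7, 1), (7, 2)]
Unfold 3 (reflect across h@4): 16 holes -> [(0, 1), (0, 2), (1, 1), (1, 2), (2, 1), (2, 2), (3, 1), (3, 2), (4, 1), (4, 2), (5, 1), (5, 2), (6, 1), (6, 2), (7, 1), (7, 2)]
Holes: [(0, 1), (0, 2), (1, 1), (1, 2), (2, 1), (2, 2), (3, 1), (3, 2), (4, 1), (4, 2), (5, 1), (5, 2), (6, 1), (6, 2), (7, 1), (7, 2)]

Answer: yes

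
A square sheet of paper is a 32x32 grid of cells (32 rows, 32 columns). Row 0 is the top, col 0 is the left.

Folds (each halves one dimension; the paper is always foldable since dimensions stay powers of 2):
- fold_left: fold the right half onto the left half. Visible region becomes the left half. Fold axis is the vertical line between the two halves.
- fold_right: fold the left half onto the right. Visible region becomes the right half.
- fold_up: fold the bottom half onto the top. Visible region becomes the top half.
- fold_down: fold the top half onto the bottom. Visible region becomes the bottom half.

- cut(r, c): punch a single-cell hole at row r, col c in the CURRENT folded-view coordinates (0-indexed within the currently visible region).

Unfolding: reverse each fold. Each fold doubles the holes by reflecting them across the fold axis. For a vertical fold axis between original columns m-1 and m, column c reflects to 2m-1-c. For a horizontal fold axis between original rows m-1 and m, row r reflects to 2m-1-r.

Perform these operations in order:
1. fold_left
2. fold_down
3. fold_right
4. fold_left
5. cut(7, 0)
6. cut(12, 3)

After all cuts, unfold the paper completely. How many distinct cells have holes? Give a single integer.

Op 1 fold_left: fold axis v@16; visible region now rows[0,32) x cols[0,16) = 32x16
Op 2 fold_down: fold axis h@16; visible region now rows[16,32) x cols[0,16) = 16x16
Op 3 fold_right: fold axis v@8; visible region now rows[16,32) x cols[8,16) = 16x8
Op 4 fold_left: fold axis v@12; visible region now rows[16,32) x cols[8,12) = 16x4
Op 5 cut(7, 0): punch at orig (23,8); cuts so far [(23, 8)]; region rows[16,32) x cols[8,12) = 16x4
Op 6 cut(12, 3): punch at orig (28,11); cuts so far [(23, 8), (28, 11)]; region rows[16,32) x cols[8,12) = 16x4
Unfold 1 (reflect across v@12): 4 holes -> [(23, 8), (23, 15), (28, 11), (28, 12)]
Unfold 2 (reflect across v@8): 8 holes -> [(23, 0), (23, 7), (23, 8), (23, 15), (28, 3), (28, 4), (28, 11), (28, 12)]
Unfold 3 (reflect across h@16): 16 holes -> [(3, 3), (3, 4), (3, 11), (3, 12), (8, 0), (8, 7), (8, 8), (8, 15), (23, 0), (23, 7), (23, 8), (23, 15), (28, 3), (28, 4), (28, 11), (28, 12)]
Unfold 4 (reflect across v@16): 32 holes -> [(3, 3), (3, 4), (3, 11), (3, 12), (3, 19), (3, 20), (3, 27), (3, 28), (8, 0), (8, 7), (8, 8), (8, 15), (8, 16), (8, 23), (8, 24), (8, 31), (23, 0), (23, 7), (23, 8), (23, 15), (23, 16), (23, 23), (23, 24), (23, 31), (28, 3), (28, 4), (28, 11), (28, 12), (28, 19), (28, 20), (28, 27), (28, 28)]

Answer: 32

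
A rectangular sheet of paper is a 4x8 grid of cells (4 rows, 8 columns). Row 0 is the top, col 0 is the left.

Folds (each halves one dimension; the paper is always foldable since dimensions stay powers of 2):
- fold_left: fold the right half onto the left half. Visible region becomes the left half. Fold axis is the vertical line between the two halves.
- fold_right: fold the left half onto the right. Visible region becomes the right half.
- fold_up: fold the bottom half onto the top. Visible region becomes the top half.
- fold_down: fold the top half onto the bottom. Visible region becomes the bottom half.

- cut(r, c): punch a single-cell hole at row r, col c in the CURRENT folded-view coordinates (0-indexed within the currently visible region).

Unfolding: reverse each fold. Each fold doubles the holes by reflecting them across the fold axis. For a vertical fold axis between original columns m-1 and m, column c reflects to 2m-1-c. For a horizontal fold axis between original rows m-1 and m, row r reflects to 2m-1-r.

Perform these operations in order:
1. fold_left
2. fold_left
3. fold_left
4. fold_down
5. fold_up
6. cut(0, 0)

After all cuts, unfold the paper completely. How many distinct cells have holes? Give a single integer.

Op 1 fold_left: fold axis v@4; visible region now rows[0,4) x cols[0,4) = 4x4
Op 2 fold_left: fold axis v@2; visible region now rows[0,4) x cols[0,2) = 4x2
Op 3 fold_left: fold axis v@1; visible region now rows[0,4) x cols[0,1) = 4x1
Op 4 fold_down: fold axis h@2; visible region now rows[2,4) x cols[0,1) = 2x1
Op 5 fold_up: fold axis h@3; visible region now rows[2,3) x cols[0,1) = 1x1
Op 6 cut(0, 0): punch at orig (2,0); cuts so far [(2, 0)]; region rows[2,3) x cols[0,1) = 1x1
Unfold 1 (reflect across h@3): 2 holes -> [(2, 0), (3, 0)]
Unfold 2 (reflect across h@2): 4 holes -> [(0, 0), (1, 0), (2, 0), (3, 0)]
Unfold 3 (reflect across v@1): 8 holes -> [(0, 0), (0, 1), (1, 0), (1, 1), (2, 0), (2, 1), (3, 0), (3, 1)]
Unfold 4 (reflect across v@2): 16 holes -> [(0, 0), (0, 1), (0, 2), (0, 3), (1, 0), (1, 1), (1, 2), (1, 3), (2, 0), (2, 1), (2, 2), (2, 3), (3, 0), (3, 1), (3, 2), (3, 3)]
Unfold 5 (reflect across v@4): 32 holes -> [(0, 0), (0, 1), (0, 2), (0, 3), (0, 4), (0, 5), (0, 6), (0, 7), (1, 0), (1, 1), (1, 2), (1, 3), (1, 4), (1, 5), (1, 6), (1, 7), (2, 0), (2, 1), (2, 2), (2, 3), (2, 4), (2, 5), (2, 6), (2, 7), (3, 0), (3, 1), (3, 2), (3, 3), (3, 4), (3, 5), (3, 6), (3, 7)]

Answer: 32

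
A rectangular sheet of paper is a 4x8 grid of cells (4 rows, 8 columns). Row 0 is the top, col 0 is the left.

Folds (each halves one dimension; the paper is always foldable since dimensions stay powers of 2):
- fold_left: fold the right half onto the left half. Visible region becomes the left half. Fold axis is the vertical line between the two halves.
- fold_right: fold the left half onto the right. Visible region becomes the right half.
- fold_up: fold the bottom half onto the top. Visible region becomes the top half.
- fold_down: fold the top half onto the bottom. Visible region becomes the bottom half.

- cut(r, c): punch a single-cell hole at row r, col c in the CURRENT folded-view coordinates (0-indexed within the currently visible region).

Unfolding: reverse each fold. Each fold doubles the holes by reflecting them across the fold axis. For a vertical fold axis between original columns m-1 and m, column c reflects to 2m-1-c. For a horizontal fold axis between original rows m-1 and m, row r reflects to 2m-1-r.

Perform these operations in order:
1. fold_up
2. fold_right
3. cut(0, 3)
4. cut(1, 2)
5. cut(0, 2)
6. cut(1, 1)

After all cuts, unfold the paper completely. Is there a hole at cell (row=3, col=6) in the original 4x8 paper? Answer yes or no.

Answer: yes

Derivation:
Op 1 fold_up: fold axis h@2; visible region now rows[0,2) x cols[0,8) = 2x8
Op 2 fold_right: fold axis v@4; visible region now rows[0,2) x cols[4,8) = 2x4
Op 3 cut(0, 3): punch at orig (0,7); cuts so far [(0, 7)]; region rows[0,2) x cols[4,8) = 2x4
Op 4 cut(1, 2): punch at orig (1,6); cuts so far [(0, 7), (1, 6)]; region rows[0,2) x cols[4,8) = 2x4
Op 5 cut(0, 2): punch at orig (0,6); cuts so far [(0, 6), (0, 7), (1, 6)]; region rows[0,2) x cols[4,8) = 2x4
Op 6 cut(1, 1): punch at orig (1,5); cuts so far [(0, 6), (0, 7), (1, 5), (1, 6)]; region rows[0,2) x cols[4,8) = 2x4
Unfold 1 (reflect across v@4): 8 holes -> [(0, 0), (0, 1), (0, 6), (0, 7), (1, 1), (1, 2), (1, 5), (1, 6)]
Unfold 2 (reflect across h@2): 16 holes -> [(0, 0), (0, 1), (0, 6), (0, 7), (1, 1), (1, 2), (1, 5), (1, 6), (2, 1), (2, 2), (2, 5), (2, 6), (3, 0), (3, 1), (3, 6), (3, 7)]
Holes: [(0, 0), (0, 1), (0, 6), (0, 7), (1, 1), (1, 2), (1, 5), (1, 6), (2, 1), (2, 2), (2, 5), (2, 6), (3, 0), (3, 1), (3, 6), (3, 7)]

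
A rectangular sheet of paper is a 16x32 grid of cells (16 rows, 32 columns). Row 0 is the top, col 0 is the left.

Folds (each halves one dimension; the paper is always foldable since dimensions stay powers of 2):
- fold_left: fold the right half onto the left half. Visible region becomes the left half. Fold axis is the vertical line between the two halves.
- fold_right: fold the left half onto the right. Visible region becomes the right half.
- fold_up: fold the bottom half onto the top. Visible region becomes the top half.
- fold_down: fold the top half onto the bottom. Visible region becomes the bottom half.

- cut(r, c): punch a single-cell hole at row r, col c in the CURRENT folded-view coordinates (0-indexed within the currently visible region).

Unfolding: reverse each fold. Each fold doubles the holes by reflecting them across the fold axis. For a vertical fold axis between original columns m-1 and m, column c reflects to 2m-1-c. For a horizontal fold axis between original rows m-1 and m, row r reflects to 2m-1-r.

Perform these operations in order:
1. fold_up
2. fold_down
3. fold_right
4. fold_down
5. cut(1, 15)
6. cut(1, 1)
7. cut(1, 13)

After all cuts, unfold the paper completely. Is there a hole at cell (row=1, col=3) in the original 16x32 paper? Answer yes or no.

Answer: no

Derivation:
Op 1 fold_up: fold axis h@8; visible region now rows[0,8) x cols[0,32) = 8x32
Op 2 fold_down: fold axis h@4; visible region now rows[4,8) x cols[0,32) = 4x32
Op 3 fold_right: fold axis v@16; visible region now rows[4,8) x cols[16,32) = 4x16
Op 4 fold_down: fold axis h@6; visible region now rows[6,8) x cols[16,32) = 2x16
Op 5 cut(1, 15): punch at orig (7,31); cuts so far [(7, 31)]; region rows[6,8) x cols[16,32) = 2x16
Op 6 cut(1, 1): punch at orig (7,17); cuts so far [(7, 17), (7, 31)]; region rows[6,8) x cols[16,32) = 2x16
Op 7 cut(1, 13): punch at orig (7,29); cuts so far [(7, 17), (7, 29), (7, 31)]; region rows[6,8) x cols[16,32) = 2x16
Unfold 1 (reflect across h@6): 6 holes -> [(4, 17), (4, 29), (4, 31), (7, 17), (7, 29), (7, 31)]
Unfold 2 (reflect across v@16): 12 holes -> [(4, 0), (4, 2), (4, 14), (4, 17), (4, 29), (4, 31), (7, 0), (7, 2), (7, 14), (7, 17), (7, 29), (7, 31)]
Unfold 3 (reflect across h@4): 24 holes -> [(0, 0), (0, 2), (0, 14), (0, 17), (0, 29), (0, 31), (3, 0), (3, 2), (3, 14), (3, 17), (3, 29), (3, 31), (4, 0), (4, 2), (4, 14), (4, 17), (4, 29), (4, 31), (7, 0), (7, 2), (7, 14), (7, 17), (7, 29), (7, 31)]
Unfold 4 (reflect across h@8): 48 holes -> [(0, 0), (0, 2), (0, 14), (0, 17), (0, 29), (0, 31), (3, 0), (3, 2), (3, 14), (3, 17), (3, 29), (3, 31), (4, 0), (4, 2), (4, 14), (4, 17), (4, 29), (4, 31), (7, 0), (7, 2), (7, 14), (7, 17), (7, 29), (7, 31), (8, 0), (8, 2), (8, 14), (8, 17), (8, 29), (8, 31), (11, 0), (11, 2), (11, 14), (11, 17), (11, 29), (11, 31), (12, 0), (12, 2), (12, 14), (12, 17), (12, 29), (12, 31), (15, 0), (15, 2), (15, 14), (15, 17), (15, 29), (15, 31)]
Holes: [(0, 0), (0, 2), (0, 14), (0, 17), (0, 29), (0, 31), (3, 0), (3, 2), (3, 14), (3, 17), (3, 29), (3, 31), (4, 0), (4, 2), (4, 14), (4, 17), (4, 29), (4, 31), (7, 0), (7, 2), (7, 14), (7, 17), (7, 29), (7, 31), (8, 0), (8, 2), (8, 14), (8, 17), (8, 29), (8, 31), (11, 0), (11, 2), (11, 14), (11, 17), (11, 29), (11, 31), (12, 0), (12, 2), (12, 14), (12, 17), (12, 29), (12, 31), (15, 0), (15, 2), (15, 14), (15, 17), (15, 29), (15, 31)]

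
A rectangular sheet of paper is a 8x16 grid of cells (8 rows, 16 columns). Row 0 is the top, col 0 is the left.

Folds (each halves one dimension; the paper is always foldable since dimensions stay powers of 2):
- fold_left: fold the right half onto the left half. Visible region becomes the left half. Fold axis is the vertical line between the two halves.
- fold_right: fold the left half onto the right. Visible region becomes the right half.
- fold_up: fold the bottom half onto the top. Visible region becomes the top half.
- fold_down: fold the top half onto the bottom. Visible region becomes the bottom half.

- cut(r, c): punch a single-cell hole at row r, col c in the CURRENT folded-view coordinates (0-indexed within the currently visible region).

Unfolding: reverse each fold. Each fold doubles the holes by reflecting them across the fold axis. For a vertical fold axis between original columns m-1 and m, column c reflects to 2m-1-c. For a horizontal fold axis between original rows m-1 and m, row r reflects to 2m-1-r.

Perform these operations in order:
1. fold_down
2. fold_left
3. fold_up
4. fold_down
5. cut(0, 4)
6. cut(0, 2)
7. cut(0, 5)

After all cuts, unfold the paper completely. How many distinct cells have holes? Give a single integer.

Op 1 fold_down: fold axis h@4; visible region now rows[4,8) x cols[0,16) = 4x16
Op 2 fold_left: fold axis v@8; visible region now rows[4,8) x cols[0,8) = 4x8
Op 3 fold_up: fold axis h@6; visible region now rows[4,6) x cols[0,8) = 2x8
Op 4 fold_down: fold axis h@5; visible region now rows[5,6) x cols[0,8) = 1x8
Op 5 cut(0, 4): punch at orig (5,4); cuts so far [(5, 4)]; region rows[5,6) x cols[0,8) = 1x8
Op 6 cut(0, 2): punch at orig (5,2); cuts so far [(5, 2), (5, 4)]; region rows[5,6) x cols[0,8) = 1x8
Op 7 cut(0, 5): punch at orig (5,5); cuts so far [(5, 2), (5, 4), (5, 5)]; region rows[5,6) x cols[0,8) = 1x8
Unfold 1 (reflect across h@5): 6 holes -> [(4, 2), (4, 4), (4, 5), (5, 2), (5, 4), (5, 5)]
Unfold 2 (reflect across h@6): 12 holes -> [(4, 2), (4, 4), (4, 5), (5, 2), (5, 4), (5, 5), (6, 2), (6, 4), (6, 5), (7, 2), (7, 4), (7, 5)]
Unfold 3 (reflect across v@8): 24 holes -> [(4, 2), (4, 4), (4, 5), (4, 10), (4, 11), (4, 13), (5, 2), (5, 4), (5, 5), (5, 10), (5, 11), (5, 13), (6, 2), (6, 4), (6, 5), (6, 10), (6, 11), (6, 13), (7, 2), (7, 4), (7, 5), (7, 10), (7, 11), (7, 13)]
Unfold 4 (reflect across h@4): 48 holes -> [(0, 2), (0, 4), (0, 5), (0, 10), (0, 11), (0, 13), (1, 2), (1, 4), (1, 5), (1, 10), (1, 11), (1, 13), (2, 2), (2, 4), (2, 5), (2, 10), (2, 11), (2, 13), (3, 2), (3, 4), (3, 5), (3, 10), (3, 11), (3, 13), (4, 2), (4, 4), (4, 5), (4, 10), (4, 11), (4, 13), (5, 2), (5, 4), (5, 5), (5, 10), (5, 11), (5, 13), (6, 2), (6, 4), (6, 5), (6, 10), (6, 11), (6, 13), (7, 2), (7, 4), (7, 5), (7, 10), (7, 11), (7, 13)]

Answer: 48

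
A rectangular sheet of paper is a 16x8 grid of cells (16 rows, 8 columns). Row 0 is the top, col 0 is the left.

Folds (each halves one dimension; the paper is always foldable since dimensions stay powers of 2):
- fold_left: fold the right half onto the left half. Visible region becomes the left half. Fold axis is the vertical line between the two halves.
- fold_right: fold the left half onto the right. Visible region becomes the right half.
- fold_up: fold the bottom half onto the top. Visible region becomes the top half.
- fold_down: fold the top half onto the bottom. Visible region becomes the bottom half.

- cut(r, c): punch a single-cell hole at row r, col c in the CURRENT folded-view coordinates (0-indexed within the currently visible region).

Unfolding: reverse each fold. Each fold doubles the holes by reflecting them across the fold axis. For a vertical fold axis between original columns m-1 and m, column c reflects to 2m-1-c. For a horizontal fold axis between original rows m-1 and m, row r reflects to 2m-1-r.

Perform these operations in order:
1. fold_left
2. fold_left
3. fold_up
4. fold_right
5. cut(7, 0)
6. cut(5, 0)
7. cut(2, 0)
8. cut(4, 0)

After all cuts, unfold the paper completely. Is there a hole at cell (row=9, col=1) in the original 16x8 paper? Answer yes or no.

Answer: no

Derivation:
Op 1 fold_left: fold axis v@4; visible region now rows[0,16) x cols[0,4) = 16x4
Op 2 fold_left: fold axis v@2; visible region now rows[0,16) x cols[0,2) = 16x2
Op 3 fold_up: fold axis h@8; visible region now rows[0,8) x cols[0,2) = 8x2
Op 4 fold_right: fold axis v@1; visible region now rows[0,8) x cols[1,2) = 8x1
Op 5 cut(7, 0): punch at orig (7,1); cuts so far [(7, 1)]; region rows[0,8) x cols[1,2) = 8x1
Op 6 cut(5, 0): punch at orig (5,1); cuts so far [(5, 1), (7, 1)]; region rows[0,8) x cols[1,2) = 8x1
Op 7 cut(2, 0): punch at orig (2,1); cuts so far [(2, 1), (5, 1), (7, 1)]; region rows[0,8) x cols[1,2) = 8x1
Op 8 cut(4, 0): punch at orig (4,1); cuts so far [(2, 1), (4, 1), (5, 1), (7, 1)]; region rows[0,8) x cols[1,2) = 8x1
Unfold 1 (reflect across v@1): 8 holes -> [(2, 0), (2, 1), (4, 0), (4, 1), (5, 0), (5, 1), (7, 0), (7, 1)]
Unfold 2 (reflect across h@8): 16 holes -> [(2, 0), (2, 1), (4, 0), (4, 1), (5, 0), (5, 1), (7, 0), (7, 1), (8, 0), (8, 1), (10, 0), (10, 1), (11, 0), (11, 1), (13, 0), (13, 1)]
Unfold 3 (reflect across v@2): 32 holes -> [(2, 0), (2, 1), (2, 2), (2, 3), (4, 0), (4, 1), (4, 2), (4, 3), (5, 0), (5, 1), (5, 2), (5, 3), (7, 0), (7, 1), (7, 2), (7, 3), (8, 0), (8, 1), (8, 2), (8, 3), (10, 0), (10, 1), (10, 2), (10, 3), (11, 0), (11, 1), (11, 2), (11, 3), (13, 0), (13, 1), (13, 2), (13, 3)]
Unfold 4 (reflect across v@4): 64 holes -> [(2, 0), (2, 1), (2, 2), (2, 3), (2, 4), (2, 5), (2, 6), (2, 7), (4, 0), (4, 1), (4, 2), (4, 3), (4, 4), (4, 5), (4, 6), (4, 7), (5, 0), (5, 1), (5, 2), (5, 3), (5, 4), (5, 5), (5, 6), (5, 7), (7, 0), (7, 1), (7, 2), (7, 3), (7, 4), (7, 5), (7, 6), (7, 7), (8, 0), (8, 1), (8, 2), (8, 3), (8, 4), (8, 5), (8, 6), (8, 7), (10, 0), (10, 1), (10, 2), (10, 3), (10, 4), (10, 5), (10, 6), (10, 7), (11, 0), (11, 1), (11, 2), (11, 3), (11, 4), (11, 5), (11, 6), (11, 7), (13, 0), (13, 1), (13, 2), (13, 3), (13, 4), (13, 5), (13, 6), (13, 7)]
Holes: [(2, 0), (2, 1), (2, 2), (2, 3), (2, 4), (2, 5), (2, 6), (2, 7), (4, 0), (4, 1), (4, 2), (4, 3), (4, 4), (4, 5), (4, 6), (4, 7), (5, 0), (5, 1), (5, 2), (5, 3), (5, 4), (5, 5), (5, 6), (5, 7), (7, 0), (7, 1), (7, 2), (7, 3), (7, 4), (7, 5), (7, 6), (7, 7), (8, 0), (8, 1), (8, 2), (8, 3), (8, 4), (8, 5), (8, 6), (8, 7), (10, 0), (10, 1), (10, 2), (10, 3), (10, 4), (10, 5), (10, 6), (10, 7), (11, 0), (11, 1), (11, 2), (11, 3), (11, 4), (11, 5), (11, 6), (11, 7), (13, 0), (13, 1), (13, 2), (13, 3), (13, 4), (13, 5), (13, 6), (13, 7)]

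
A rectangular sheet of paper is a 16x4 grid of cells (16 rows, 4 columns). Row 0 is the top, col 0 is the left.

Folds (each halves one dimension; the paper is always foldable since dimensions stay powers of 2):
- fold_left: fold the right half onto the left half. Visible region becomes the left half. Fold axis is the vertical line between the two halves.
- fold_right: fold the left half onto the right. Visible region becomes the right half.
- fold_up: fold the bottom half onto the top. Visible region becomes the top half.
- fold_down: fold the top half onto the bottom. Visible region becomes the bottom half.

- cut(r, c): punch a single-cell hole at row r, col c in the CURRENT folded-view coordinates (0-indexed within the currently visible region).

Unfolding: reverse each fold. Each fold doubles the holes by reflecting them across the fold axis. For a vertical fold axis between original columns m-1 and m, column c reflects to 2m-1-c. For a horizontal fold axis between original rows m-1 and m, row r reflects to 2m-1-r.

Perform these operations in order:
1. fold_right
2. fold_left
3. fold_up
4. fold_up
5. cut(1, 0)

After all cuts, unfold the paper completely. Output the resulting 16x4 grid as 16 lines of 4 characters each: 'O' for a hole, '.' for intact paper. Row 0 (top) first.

Answer: ....
OOOO
....
....
....
....
OOOO
....
....
OOOO
....
....
....
....
OOOO
....

Derivation:
Op 1 fold_right: fold axis v@2; visible region now rows[0,16) x cols[2,4) = 16x2
Op 2 fold_left: fold axis v@3; visible region now rows[0,16) x cols[2,3) = 16x1
Op 3 fold_up: fold axis h@8; visible region now rows[0,8) x cols[2,3) = 8x1
Op 4 fold_up: fold axis h@4; visible region now rows[0,4) x cols[2,3) = 4x1
Op 5 cut(1, 0): punch at orig (1,2); cuts so far [(1, 2)]; region rows[0,4) x cols[2,3) = 4x1
Unfold 1 (reflect across h@4): 2 holes -> [(1, 2), (6, 2)]
Unfold 2 (reflect across h@8): 4 holes -> [(1, 2), (6, 2), (9, 2), (14, 2)]
Unfold 3 (reflect across v@3): 8 holes -> [(1, 2), (1, 3), (6, 2), (6, 3), (9, 2), (9, 3), (14, 2), (14, 3)]
Unfold 4 (reflect across v@2): 16 holes -> [(1, 0), (1, 1), (1, 2), (1, 3), (6, 0), (6, 1), (6, 2), (6, 3), (9, 0), (9, 1), (9, 2), (9, 3), (14, 0), (14, 1), (14, 2), (14, 3)]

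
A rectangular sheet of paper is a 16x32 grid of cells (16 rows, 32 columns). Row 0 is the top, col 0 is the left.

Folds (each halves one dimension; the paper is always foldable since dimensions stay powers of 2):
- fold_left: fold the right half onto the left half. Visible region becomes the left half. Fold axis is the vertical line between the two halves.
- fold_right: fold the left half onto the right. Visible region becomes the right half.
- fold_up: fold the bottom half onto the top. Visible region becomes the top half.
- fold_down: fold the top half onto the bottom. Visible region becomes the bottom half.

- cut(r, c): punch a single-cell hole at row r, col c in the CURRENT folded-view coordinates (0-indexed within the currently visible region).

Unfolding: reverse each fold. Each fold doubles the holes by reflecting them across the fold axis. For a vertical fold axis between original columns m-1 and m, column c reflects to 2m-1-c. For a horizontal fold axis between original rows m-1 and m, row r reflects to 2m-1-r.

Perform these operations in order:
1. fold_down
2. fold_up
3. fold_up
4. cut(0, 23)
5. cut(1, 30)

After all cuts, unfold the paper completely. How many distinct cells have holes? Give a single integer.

Op 1 fold_down: fold axis h@8; visible region now rows[8,16) x cols[0,32) = 8x32
Op 2 fold_up: fold axis h@12; visible region now rows[8,12) x cols[0,32) = 4x32
Op 3 fold_up: fold axis h@10; visible region now rows[8,10) x cols[0,32) = 2x32
Op 4 cut(0, 23): punch at orig (8,23); cuts so far [(8, 23)]; region rows[8,10) x cols[0,32) = 2x32
Op 5 cut(1, 30): punch at orig (9,30); cuts so far [(8, 23), (9, 30)]; region rows[8,10) x cols[0,32) = 2x32
Unfold 1 (reflect across h@10): 4 holes -> [(8, 23), (9, 30), (10, 30), (11, 23)]
Unfold 2 (reflect across h@12): 8 holes -> [(8, 23), (9, 30), (10, 30), (11, 23), (12, 23), (13, 30), (14, 30), (15, 23)]
Unfold 3 (reflect across h@8): 16 holes -> [(0, 23), (1, 30), (2, 30), (3, 23), (4, 23), (5, 30), (6, 30), (7, 23), (8, 23), (9, 30), (10, 30), (11, 23), (12, 23), (13, 30), (14, 30), (15, 23)]

Answer: 16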